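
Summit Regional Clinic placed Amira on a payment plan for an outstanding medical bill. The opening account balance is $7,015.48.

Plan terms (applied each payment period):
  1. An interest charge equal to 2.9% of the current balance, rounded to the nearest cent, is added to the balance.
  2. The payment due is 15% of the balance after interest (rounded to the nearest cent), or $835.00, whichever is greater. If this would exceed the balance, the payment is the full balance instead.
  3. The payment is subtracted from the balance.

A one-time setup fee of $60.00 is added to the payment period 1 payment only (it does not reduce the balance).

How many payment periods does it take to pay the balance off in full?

10

Payment period 1: opening $7,015.48; interest $203.45 → $7,218.93; payment $1,082.84 (+ $60.00 fee); balance $6,136.09
Payment period 2: opening $6,136.09; interest $177.95 → $6,314.04; payment $947.11; balance $5,366.93
Payment period 3: opening $5,366.93; interest $155.64 → $5,522.57; payment $835.00; balance $4,687.57
Payment period 4: opening $4,687.57; interest $135.94 → $4,823.51; payment $835.00; balance $3,988.51
Payment period 5: opening $3,988.51; interest $115.67 → $4,104.18; payment $835.00; balance $3,269.18
Payment period 6: opening $3,269.18; interest $94.81 → $3,363.99; payment $835.00; balance $2,528.99
Payment period 7: opening $2,528.99; interest $73.34 → $2,602.33; payment $835.00; balance $1,767.33
Payment period 8: opening $1,767.33; interest $51.25 → $1,818.58; payment $835.00; balance $983.58
Payment period 9: opening $983.58; interest $28.52 → $1,012.10; payment $835.00; balance $177.10
Payment period 10: opening $177.10; interest $5.14 → $182.24; payment $182.24; balance $0.00
Balance reaches $0.00 in payment period 10.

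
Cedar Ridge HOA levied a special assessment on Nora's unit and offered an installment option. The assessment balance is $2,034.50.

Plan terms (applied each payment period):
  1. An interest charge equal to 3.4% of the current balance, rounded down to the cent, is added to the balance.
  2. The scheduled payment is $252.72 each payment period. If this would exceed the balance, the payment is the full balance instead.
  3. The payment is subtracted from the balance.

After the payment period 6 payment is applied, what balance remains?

$835.22

# | Opening | Interest | Payment | End bal
1 | $2,034.50 | $69.17 | $252.72 | $1,850.95
2 | $1,850.95 | $62.93 | $252.72 | $1,661.16
3 | $1,661.16 | $56.47 | $252.72 | $1,464.91
4 | $1,464.91 | $49.80 | $252.72 | $1,261.99
5 | $1,261.99 | $42.90 | $252.72 | $1,052.17
6 | $1,052.17 | $35.77 | $252.72 | $835.22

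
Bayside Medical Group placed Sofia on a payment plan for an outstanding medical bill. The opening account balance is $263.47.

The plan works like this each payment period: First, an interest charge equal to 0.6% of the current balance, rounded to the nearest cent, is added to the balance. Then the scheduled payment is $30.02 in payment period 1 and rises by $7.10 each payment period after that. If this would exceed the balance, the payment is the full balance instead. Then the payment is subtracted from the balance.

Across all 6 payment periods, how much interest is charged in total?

$6.06

# | Opening | Interest | Payment | End bal
1 | $263.47 | $1.58 | $30.02 | $235.03
2 | $235.03 | $1.41 | $37.12 | $199.32
3 | $199.32 | $1.20 | $44.22 | $156.30
4 | $156.30 | $0.94 | $51.32 | $105.92
5 | $105.92 | $0.64 | $58.42 | $48.14
6 | $48.14 | $0.29 | $48.43 | $0.00
Total interest: $1.58 + $1.41 + $1.20 + $0.94 + $0.64 + $0.29 = $6.06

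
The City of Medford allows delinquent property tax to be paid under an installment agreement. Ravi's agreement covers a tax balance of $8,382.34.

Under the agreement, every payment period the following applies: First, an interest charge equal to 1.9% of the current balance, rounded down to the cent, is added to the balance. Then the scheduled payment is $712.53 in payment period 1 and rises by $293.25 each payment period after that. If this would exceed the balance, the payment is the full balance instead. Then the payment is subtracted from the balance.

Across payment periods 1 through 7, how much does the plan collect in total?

Payment period 1: $8,382.34 +$159.26 interest = $8,541.60; pay $712.53 → $7,829.07
Payment period 2: $7,829.07 +$148.75 interest = $7,977.82; pay $1,005.78 → $6,972.04
Payment period 3: $6,972.04 +$132.46 interest = $7,104.50; pay $1,299.03 → $5,805.47
Payment period 4: $5,805.47 +$110.30 interest = $5,915.77; pay $1,592.28 → $4,323.49
Payment period 5: $4,323.49 +$82.14 interest = $4,405.63; pay $1,885.53 → $2,520.10
Payment period 6: $2,520.10 +$47.88 interest = $2,567.98; pay $2,178.78 → $389.20
Payment period 7: $389.20 +$7.39 interest = $396.59; pay $396.59 → $0.00
Total paid: $9,070.52

$9,070.52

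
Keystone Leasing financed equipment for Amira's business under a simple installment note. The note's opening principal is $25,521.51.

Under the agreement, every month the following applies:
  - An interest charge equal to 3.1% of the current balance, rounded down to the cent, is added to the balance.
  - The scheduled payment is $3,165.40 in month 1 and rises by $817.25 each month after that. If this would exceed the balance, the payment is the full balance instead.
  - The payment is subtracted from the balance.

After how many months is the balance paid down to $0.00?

Month 1: opening $25,521.51; interest $791.16 → $26,312.67; payment $3,165.40; balance $23,147.27
Month 2: opening $23,147.27; interest $717.56 → $23,864.83; payment $3,982.65; balance $19,882.18
Month 3: opening $19,882.18; interest $616.34 → $20,498.52; payment $4,799.90; balance $15,698.62
Month 4: opening $15,698.62; interest $486.65 → $16,185.27; payment $5,617.15; balance $10,568.12
Month 5: opening $10,568.12; interest $327.61 → $10,895.73; payment $6,434.40; balance $4,461.33
Month 6: opening $4,461.33; interest $138.30 → $4,599.63; payment $4,599.63; balance $0.00
Balance reaches $0.00 in month 6.

6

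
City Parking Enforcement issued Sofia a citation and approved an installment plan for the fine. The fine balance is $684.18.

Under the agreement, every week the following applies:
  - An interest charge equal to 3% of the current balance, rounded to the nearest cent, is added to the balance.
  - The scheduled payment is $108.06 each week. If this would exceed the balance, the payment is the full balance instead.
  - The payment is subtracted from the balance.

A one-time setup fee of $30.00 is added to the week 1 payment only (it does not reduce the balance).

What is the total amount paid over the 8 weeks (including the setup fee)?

$800.27

Week 1: $684.18 +$20.53 interest = $704.71; pay $108.06 (+ $30.00 fee) → $596.65
Week 2: $596.65 +$17.90 interest = $614.55; pay $108.06 → $506.49
Week 3: $506.49 +$15.19 interest = $521.68; pay $108.06 → $413.62
Week 4: $413.62 +$12.41 interest = $426.03; pay $108.06 → $317.97
Week 5: $317.97 +$9.54 interest = $327.51; pay $108.06 → $219.45
Week 6: $219.45 +$6.58 interest = $226.03; pay $108.06 → $117.97
Week 7: $117.97 +$3.54 interest = $121.51; pay $108.06 → $13.45
Week 8: $13.45 +$0.40 interest = $13.85; pay $13.85 → $0.00
Total paid: $800.27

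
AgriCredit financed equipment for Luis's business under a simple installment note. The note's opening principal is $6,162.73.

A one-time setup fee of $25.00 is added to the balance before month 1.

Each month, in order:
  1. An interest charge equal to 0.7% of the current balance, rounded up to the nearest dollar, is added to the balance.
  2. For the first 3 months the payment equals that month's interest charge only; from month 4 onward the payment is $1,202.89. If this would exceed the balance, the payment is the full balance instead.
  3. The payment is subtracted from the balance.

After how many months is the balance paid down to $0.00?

9

# | Opening | Interest | Payment | End bal
1 | $6,187.73 | $44.00 | $44.00 | $6,187.73
2 | $6,187.73 | $44.00 | $44.00 | $6,187.73
3 | $6,187.73 | $44.00 | $44.00 | $6,187.73
4 | $6,187.73 | $44.00 | $1,202.89 | $5,028.84
5 | $5,028.84 | $36.00 | $1,202.89 | $3,861.95
6 | $3,861.95 | $28.00 | $1,202.89 | $2,687.06
7 | $2,687.06 | $19.00 | $1,202.89 | $1,503.17
8 | $1,503.17 | $11.00 | $1,202.89 | $311.28
9 | $311.28 | $3.00 | $314.28 | $0.00
Balance reaches $0.00 in month 9.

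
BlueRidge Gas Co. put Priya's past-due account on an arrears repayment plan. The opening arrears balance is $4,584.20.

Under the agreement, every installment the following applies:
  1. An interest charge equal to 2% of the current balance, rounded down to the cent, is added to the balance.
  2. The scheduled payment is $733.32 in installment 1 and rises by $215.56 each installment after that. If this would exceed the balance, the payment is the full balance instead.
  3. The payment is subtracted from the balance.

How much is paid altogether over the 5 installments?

Installment 1: opening $4,584.20; interest $91.68 → $4,675.88; payment $733.32; balance $3,942.56
Installment 2: opening $3,942.56; interest $78.85 → $4,021.41; payment $948.88; balance $3,072.53
Installment 3: opening $3,072.53; interest $61.45 → $3,133.98; payment $1,164.44; balance $1,969.54
Installment 4: opening $1,969.54; interest $39.39 → $2,008.93; payment $1,380.00; balance $628.93
Installment 5: opening $628.93; interest $12.57 → $641.50; payment $641.50; balance $0.00
Total paid: $4,868.14

$4,868.14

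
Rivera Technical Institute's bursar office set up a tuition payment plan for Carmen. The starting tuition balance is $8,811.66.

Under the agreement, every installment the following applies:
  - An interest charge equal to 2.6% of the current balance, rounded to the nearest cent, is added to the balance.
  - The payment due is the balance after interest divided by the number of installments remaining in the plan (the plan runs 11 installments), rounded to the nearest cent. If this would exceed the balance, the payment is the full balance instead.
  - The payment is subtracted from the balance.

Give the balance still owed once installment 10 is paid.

$1,035.47

Installment 1: opening $8,811.66; interest $229.10 → $9,040.76; payment $821.89; balance $8,218.87
Installment 2: opening $8,218.87; interest $213.69 → $8,432.56; payment $843.26; balance $7,589.30
Installment 3: opening $7,589.30; interest $197.32 → $7,786.62; payment $865.18; balance $6,921.44
Installment 4: opening $6,921.44; interest $179.96 → $7,101.40; payment $887.68; balance $6,213.72
Installment 5: opening $6,213.72; interest $161.56 → $6,375.28; payment $910.75; balance $5,464.53
Installment 6: opening $5,464.53; interest $142.08 → $5,606.61; payment $934.44; balance $4,672.17
Installment 7: opening $4,672.17; interest $121.48 → $4,793.65; payment $958.73; balance $3,834.92
Installment 8: opening $3,834.92; interest $99.71 → $3,934.63; payment $983.66; balance $2,950.97
Installment 9: opening $2,950.97; interest $76.73 → $3,027.70; payment $1,009.23; balance $2,018.47
Installment 10: opening $2,018.47; interest $52.48 → $2,070.95; payment $1,035.48; balance $1,035.47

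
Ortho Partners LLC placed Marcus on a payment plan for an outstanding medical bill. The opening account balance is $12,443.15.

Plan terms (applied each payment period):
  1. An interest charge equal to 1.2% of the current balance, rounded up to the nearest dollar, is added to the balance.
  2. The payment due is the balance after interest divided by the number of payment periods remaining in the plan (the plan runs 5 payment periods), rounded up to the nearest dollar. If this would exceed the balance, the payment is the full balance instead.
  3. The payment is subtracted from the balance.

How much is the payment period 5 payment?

$2,641.15

Payment period 1: opening $12,443.15; interest $150.00 → $12,593.15; payment $2,519.00; balance $10,074.15
Payment period 2: opening $10,074.15; interest $121.00 → $10,195.15; payment $2,549.00; balance $7,646.15
Payment period 3: opening $7,646.15; interest $92.00 → $7,738.15; payment $2,580.00; balance $5,158.15
Payment period 4: opening $5,158.15; interest $62.00 → $5,220.15; payment $2,611.00; balance $2,609.15
Payment period 5: opening $2,609.15; interest $32.00 → $2,641.15; payment $2,641.15; balance $0.00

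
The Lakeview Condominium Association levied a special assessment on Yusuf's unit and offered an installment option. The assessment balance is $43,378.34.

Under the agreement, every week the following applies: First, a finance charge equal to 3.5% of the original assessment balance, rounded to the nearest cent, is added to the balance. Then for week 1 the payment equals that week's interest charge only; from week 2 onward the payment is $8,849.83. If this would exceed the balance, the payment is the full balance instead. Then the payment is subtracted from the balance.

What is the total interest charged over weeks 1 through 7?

# | Opening | Interest | Payment | End bal
1 | $43,378.34 | $1,518.24 | $1,518.24 | $43,378.34
2 | $43,378.34 | $1,518.24 | $8,849.83 | $36,046.75
3 | $36,046.75 | $1,518.24 | $8,849.83 | $28,715.16
4 | $28,715.16 | $1,518.24 | $8,849.83 | $21,383.57
5 | $21,383.57 | $1,518.24 | $8,849.83 | $14,051.98
6 | $14,051.98 | $1,518.24 | $8,849.83 | $6,720.39
7 | $6,720.39 | $1,518.24 | $8,238.63 | $0.00
Total interest: $1,518.24 + $1,518.24 + $1,518.24 + $1,518.24 + $1,518.24 + $1,518.24 + $1,518.24 = $10,627.68

$10,627.68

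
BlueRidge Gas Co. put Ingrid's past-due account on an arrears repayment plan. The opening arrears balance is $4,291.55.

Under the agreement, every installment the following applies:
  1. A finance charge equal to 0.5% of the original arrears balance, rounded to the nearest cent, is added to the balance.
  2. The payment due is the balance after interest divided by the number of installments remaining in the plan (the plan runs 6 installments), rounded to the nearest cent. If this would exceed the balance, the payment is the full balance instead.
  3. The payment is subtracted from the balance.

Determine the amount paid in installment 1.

$718.84

Installment 1: opening $4,291.55; interest $21.46 → $4,313.01; payment $718.84; balance $3,594.17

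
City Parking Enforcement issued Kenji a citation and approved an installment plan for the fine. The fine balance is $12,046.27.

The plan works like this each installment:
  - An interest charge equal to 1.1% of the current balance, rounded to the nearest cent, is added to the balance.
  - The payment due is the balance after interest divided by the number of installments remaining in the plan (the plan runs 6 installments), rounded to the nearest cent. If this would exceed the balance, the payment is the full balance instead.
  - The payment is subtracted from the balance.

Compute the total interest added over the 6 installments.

# | Opening | Interest | Payment | End bal
1 | $12,046.27 | $132.51 | $2,029.80 | $10,148.98
2 | $10,148.98 | $111.64 | $2,052.12 | $8,208.50
3 | $8,208.50 | $90.29 | $2,074.70 | $6,224.09
4 | $6,224.09 | $68.46 | $2,097.52 | $4,195.03
5 | $4,195.03 | $46.15 | $2,120.59 | $2,120.59
6 | $2,120.59 | $23.33 | $2,143.92 | $0.00
Total interest: $132.51 + $111.64 + $90.29 + $68.46 + $46.15 + $23.33 = $472.38

$472.38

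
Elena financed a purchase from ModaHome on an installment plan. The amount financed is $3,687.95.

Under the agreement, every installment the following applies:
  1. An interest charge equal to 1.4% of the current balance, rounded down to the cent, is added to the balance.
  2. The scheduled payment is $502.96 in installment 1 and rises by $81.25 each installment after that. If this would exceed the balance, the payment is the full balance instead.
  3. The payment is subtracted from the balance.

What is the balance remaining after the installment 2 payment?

Installment 1: $3,687.95 +$51.63 interest = $3,739.58; pay $502.96 → $3,236.62
Installment 2: $3,236.62 +$45.31 interest = $3,281.93; pay $584.21 → $2,697.72

$2,697.72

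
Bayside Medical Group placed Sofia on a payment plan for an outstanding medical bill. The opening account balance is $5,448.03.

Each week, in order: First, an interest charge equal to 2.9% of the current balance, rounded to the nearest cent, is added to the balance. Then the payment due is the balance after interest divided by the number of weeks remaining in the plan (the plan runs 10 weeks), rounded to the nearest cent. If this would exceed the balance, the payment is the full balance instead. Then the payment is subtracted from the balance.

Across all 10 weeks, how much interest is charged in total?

$949.12

Week 1: opening $5,448.03; interest $157.99 → $5,606.02; payment $560.60; balance $5,045.42
Week 2: opening $5,045.42; interest $146.32 → $5,191.74; payment $576.86; balance $4,614.88
Week 3: opening $4,614.88; interest $133.83 → $4,748.71; payment $593.59; balance $4,155.12
Week 4: opening $4,155.12; interest $120.50 → $4,275.62; payment $610.80; balance $3,664.82
Week 5: opening $3,664.82; interest $106.28 → $3,771.10; payment $628.52; balance $3,142.58
Week 6: opening $3,142.58; interest $91.13 → $3,233.71; payment $646.74; balance $2,586.97
Week 7: opening $2,586.97; interest $75.02 → $2,661.99; payment $665.50; balance $1,996.49
Week 8: opening $1,996.49; interest $57.90 → $2,054.39; payment $684.80; balance $1,369.59
Week 9: opening $1,369.59; interest $39.72 → $1,409.31; payment $704.66; balance $704.65
Week 10: opening $704.65; interest $20.43 → $725.08; payment $725.08; balance $0.00
Total interest: $157.99 + $146.32 + $133.83 + $120.50 + $106.28 + $91.13 + $75.02 + $57.90 + $39.72 + $20.43 = $949.12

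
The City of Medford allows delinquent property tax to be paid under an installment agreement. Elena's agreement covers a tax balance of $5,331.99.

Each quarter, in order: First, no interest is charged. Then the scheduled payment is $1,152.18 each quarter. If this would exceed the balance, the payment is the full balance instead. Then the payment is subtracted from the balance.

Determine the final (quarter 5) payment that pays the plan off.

Quarter 1: $5,331.99 − $1,152.18 → $4,179.81
Quarter 2: $4,179.81 − $1,152.18 → $3,027.63
Quarter 3: $3,027.63 − $1,152.18 → $1,875.45
Quarter 4: $1,875.45 − $1,152.18 → $723.27
Quarter 5: $723.27 − $723.27 → $0.00

$723.27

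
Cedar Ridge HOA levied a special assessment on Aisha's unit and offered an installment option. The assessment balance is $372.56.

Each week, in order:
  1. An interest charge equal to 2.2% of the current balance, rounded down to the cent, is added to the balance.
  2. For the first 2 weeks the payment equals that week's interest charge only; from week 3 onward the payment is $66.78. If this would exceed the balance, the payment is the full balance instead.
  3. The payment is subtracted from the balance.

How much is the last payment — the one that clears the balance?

$1.13

Week 1: $372.56 +$8.19 interest = $380.75; pay $8.19 → $372.56
Week 2: $372.56 +$8.19 interest = $380.75; pay $8.19 → $372.56
Week 3: $372.56 +$8.19 interest = $380.75; pay $66.78 → $313.97
Week 4: $313.97 +$6.90 interest = $320.87; pay $66.78 → $254.09
Week 5: $254.09 +$5.58 interest = $259.67; pay $66.78 → $192.89
Week 6: $192.89 +$4.24 interest = $197.13; pay $66.78 → $130.35
Week 7: $130.35 +$2.86 interest = $133.21; pay $66.78 → $66.43
Week 8: $66.43 +$1.46 interest = $67.89; pay $66.78 → $1.11
Week 9: $1.11 +$0.02 interest = $1.13; pay $1.13 → $0.00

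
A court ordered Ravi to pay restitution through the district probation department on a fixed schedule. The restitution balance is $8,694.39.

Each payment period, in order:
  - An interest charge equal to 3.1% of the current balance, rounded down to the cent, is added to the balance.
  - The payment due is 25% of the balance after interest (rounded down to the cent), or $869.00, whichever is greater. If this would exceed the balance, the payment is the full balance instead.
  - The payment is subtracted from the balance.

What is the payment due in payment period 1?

Payment period 1: opening $8,694.39; interest $269.52 → $8,963.91; payment $2,240.97; balance $6,722.94

$2,240.97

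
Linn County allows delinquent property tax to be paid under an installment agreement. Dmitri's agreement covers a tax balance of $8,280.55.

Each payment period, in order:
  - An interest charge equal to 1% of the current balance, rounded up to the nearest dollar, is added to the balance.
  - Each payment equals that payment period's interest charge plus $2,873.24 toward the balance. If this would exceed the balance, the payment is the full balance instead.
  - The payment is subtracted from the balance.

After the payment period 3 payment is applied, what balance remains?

Payment period 1: opening $8,280.55; interest $83.00 → $8,363.55; payment $2,956.24; balance $5,407.31
Payment period 2: opening $5,407.31; interest $55.00 → $5,462.31; payment $2,928.24; balance $2,534.07
Payment period 3: opening $2,534.07; interest $26.00 → $2,560.07; payment $2,560.07; balance $0.00

$0.00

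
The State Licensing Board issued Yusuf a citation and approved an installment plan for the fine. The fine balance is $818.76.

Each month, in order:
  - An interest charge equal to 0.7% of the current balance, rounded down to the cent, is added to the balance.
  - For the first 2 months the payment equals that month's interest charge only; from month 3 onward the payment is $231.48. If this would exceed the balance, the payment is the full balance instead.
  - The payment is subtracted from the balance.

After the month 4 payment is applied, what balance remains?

$365.68

Month 1: $818.76 +$5.73 interest = $824.49; pay $5.73 → $818.76
Month 2: $818.76 +$5.73 interest = $824.49; pay $5.73 → $818.76
Month 3: $818.76 +$5.73 interest = $824.49; pay $231.48 → $593.01
Month 4: $593.01 +$4.15 interest = $597.16; pay $231.48 → $365.68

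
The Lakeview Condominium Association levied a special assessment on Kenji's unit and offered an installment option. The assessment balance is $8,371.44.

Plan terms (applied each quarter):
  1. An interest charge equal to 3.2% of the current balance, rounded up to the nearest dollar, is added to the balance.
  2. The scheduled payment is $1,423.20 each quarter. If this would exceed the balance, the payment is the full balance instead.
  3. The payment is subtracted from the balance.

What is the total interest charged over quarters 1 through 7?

$1,058.00

Quarter 1: $8,371.44 +$268.00 interest = $8,639.44; pay $1,423.20 → $7,216.24
Quarter 2: $7,216.24 +$231.00 interest = $7,447.24; pay $1,423.20 → $6,024.04
Quarter 3: $6,024.04 +$193.00 interest = $6,217.04; pay $1,423.20 → $4,793.84
Quarter 4: $4,793.84 +$154.00 interest = $4,947.84; pay $1,423.20 → $3,524.64
Quarter 5: $3,524.64 +$113.00 interest = $3,637.64; pay $1,423.20 → $2,214.44
Quarter 6: $2,214.44 +$71.00 interest = $2,285.44; pay $1,423.20 → $862.24
Quarter 7: $862.24 +$28.00 interest = $890.24; pay $890.24 → $0.00
Total interest: $268.00 + $231.00 + $193.00 + $154.00 + $113.00 + $71.00 + $28.00 = $1,058.00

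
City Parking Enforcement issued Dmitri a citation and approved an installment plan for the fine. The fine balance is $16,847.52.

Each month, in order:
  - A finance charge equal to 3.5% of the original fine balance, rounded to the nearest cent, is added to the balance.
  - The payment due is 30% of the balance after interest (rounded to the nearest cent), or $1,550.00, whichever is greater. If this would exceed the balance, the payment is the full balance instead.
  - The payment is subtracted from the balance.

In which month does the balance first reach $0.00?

10

# | Opening | Interest | Payment | End bal
1 | $16,847.52 | $589.66 | $5,231.15 | $12,206.03
2 | $12,206.03 | $589.66 | $3,838.71 | $8,956.98
3 | $8,956.98 | $589.66 | $2,863.99 | $6,682.65
4 | $6,682.65 | $589.66 | $2,181.69 | $5,090.62
5 | $5,090.62 | $589.66 | $1,704.08 | $3,976.20
6 | $3,976.20 | $589.66 | $1,550.00 | $3,015.86
7 | $3,015.86 | $589.66 | $1,550.00 | $2,055.52
8 | $2,055.52 | $589.66 | $1,550.00 | $1,095.18
9 | $1,095.18 | $589.66 | $1,550.00 | $134.84
10 | $134.84 | $589.66 | $724.50 | $0.00
Balance reaches $0.00 in month 10.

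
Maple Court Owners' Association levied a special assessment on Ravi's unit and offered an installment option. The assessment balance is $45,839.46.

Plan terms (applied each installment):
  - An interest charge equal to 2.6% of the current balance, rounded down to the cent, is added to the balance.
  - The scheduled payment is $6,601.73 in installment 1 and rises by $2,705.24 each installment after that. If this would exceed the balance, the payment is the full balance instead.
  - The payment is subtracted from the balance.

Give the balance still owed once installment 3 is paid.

$20,998.04

Installment 1: opening $45,839.46; interest $1,191.82 → $47,031.28; payment $6,601.73; balance $40,429.55
Installment 2: opening $40,429.55; interest $1,051.16 → $41,480.71; payment $9,306.97; balance $32,173.74
Installment 3: opening $32,173.74; interest $836.51 → $33,010.25; payment $12,012.21; balance $20,998.04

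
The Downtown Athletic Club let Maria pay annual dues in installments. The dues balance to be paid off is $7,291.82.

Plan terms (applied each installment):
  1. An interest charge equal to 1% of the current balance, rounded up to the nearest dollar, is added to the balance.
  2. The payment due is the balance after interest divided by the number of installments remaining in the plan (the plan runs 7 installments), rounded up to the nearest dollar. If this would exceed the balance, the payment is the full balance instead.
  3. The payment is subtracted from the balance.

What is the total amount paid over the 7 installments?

# | Opening | Interest | Payment | End bal
1 | $7,291.82 | $73.00 | $1,053.00 | $6,311.82
2 | $6,311.82 | $64.00 | $1,063.00 | $5,312.82
3 | $5,312.82 | $54.00 | $1,074.00 | $4,292.82
4 | $4,292.82 | $43.00 | $1,084.00 | $3,251.82
5 | $3,251.82 | $33.00 | $1,095.00 | $2,189.82
6 | $2,189.82 | $22.00 | $1,106.00 | $1,105.82
7 | $1,105.82 | $12.00 | $1,117.82 | $0.00
Total paid: $7,592.82

$7,592.82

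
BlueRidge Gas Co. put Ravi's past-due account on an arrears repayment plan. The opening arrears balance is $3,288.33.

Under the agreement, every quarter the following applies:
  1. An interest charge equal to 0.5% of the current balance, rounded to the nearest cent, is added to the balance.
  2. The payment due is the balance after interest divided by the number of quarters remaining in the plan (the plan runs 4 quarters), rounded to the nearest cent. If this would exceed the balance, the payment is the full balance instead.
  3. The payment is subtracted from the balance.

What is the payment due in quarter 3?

Quarter 1: opening $3,288.33; interest $16.44 → $3,304.77; payment $826.19; balance $2,478.58
Quarter 2: opening $2,478.58; interest $12.39 → $2,490.97; payment $830.32; balance $1,660.65
Quarter 3: opening $1,660.65; interest $8.30 → $1,668.95; payment $834.48; balance $834.47

$834.48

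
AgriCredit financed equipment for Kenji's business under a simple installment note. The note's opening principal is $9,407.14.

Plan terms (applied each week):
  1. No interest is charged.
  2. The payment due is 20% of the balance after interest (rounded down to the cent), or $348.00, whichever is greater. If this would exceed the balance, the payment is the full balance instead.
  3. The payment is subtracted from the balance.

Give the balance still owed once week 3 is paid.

Week 1: $9,407.14 − $1,881.42 → $7,525.72
Week 2: $7,525.72 − $1,505.14 → $6,020.58
Week 3: $6,020.58 − $1,204.11 → $4,816.47

$4,816.47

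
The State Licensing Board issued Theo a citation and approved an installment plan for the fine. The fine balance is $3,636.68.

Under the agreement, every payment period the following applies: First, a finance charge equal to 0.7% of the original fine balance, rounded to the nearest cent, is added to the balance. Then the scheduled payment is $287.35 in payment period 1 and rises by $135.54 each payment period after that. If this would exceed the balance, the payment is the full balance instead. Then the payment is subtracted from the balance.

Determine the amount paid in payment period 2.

Payment period 1: opening $3,636.68; interest $25.46 → $3,662.14; payment $287.35; balance $3,374.79
Payment period 2: opening $3,374.79; interest $25.46 → $3,400.25; payment $422.89; balance $2,977.36

$422.89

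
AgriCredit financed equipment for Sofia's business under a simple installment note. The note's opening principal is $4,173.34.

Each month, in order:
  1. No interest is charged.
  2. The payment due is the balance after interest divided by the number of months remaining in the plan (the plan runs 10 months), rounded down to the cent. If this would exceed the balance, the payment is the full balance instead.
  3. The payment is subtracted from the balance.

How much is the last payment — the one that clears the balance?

Month 1: $4,173.34 − $417.33 → $3,756.01
Month 2: $3,756.01 − $417.33 → $3,338.68
Month 3: $3,338.68 − $417.33 → $2,921.35
Month 4: $2,921.35 − $417.33 → $2,504.02
Month 5: $2,504.02 − $417.33 → $2,086.69
Month 6: $2,086.69 − $417.33 → $1,669.36
Month 7: $1,669.36 − $417.34 → $1,252.02
Month 8: $1,252.02 − $417.34 → $834.68
Month 9: $834.68 − $417.34 → $417.34
Month 10: $417.34 − $417.34 → $0.00

$417.34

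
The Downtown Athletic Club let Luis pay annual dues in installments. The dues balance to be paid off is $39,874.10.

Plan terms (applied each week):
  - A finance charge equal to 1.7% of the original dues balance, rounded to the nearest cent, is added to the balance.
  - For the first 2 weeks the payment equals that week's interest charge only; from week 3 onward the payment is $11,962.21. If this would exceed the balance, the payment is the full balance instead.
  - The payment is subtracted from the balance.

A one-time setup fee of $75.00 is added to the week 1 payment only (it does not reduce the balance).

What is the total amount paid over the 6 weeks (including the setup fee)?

Week 1: $39,874.10 +$677.86 interest = $40,551.96; pay $677.86 (+ $75.00 fee) → $39,874.10
Week 2: $39,874.10 +$677.86 interest = $40,551.96; pay $677.86 → $39,874.10
Week 3: $39,874.10 +$677.86 interest = $40,551.96; pay $11,962.21 → $28,589.75
Week 4: $28,589.75 +$677.86 interest = $29,267.61; pay $11,962.21 → $17,305.40
Week 5: $17,305.40 +$677.86 interest = $17,983.26; pay $11,962.21 → $6,021.05
Week 6: $6,021.05 +$677.86 interest = $6,698.91; pay $6,698.91 → $0.00
Total paid: $44,016.26

$44,016.26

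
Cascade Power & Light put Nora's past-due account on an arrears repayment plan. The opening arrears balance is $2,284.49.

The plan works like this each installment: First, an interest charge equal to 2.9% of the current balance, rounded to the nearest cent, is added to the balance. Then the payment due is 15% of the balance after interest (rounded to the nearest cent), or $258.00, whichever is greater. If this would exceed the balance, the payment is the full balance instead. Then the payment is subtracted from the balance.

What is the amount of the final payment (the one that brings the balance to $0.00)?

Installment 1: $2,284.49 +$66.25 interest = $2,350.74; pay $352.61 → $1,998.13
Installment 2: $1,998.13 +$57.95 interest = $2,056.08; pay $308.41 → $1,747.67
Installment 3: $1,747.67 +$50.68 interest = $1,798.35; pay $269.75 → $1,528.60
Installment 4: $1,528.60 +$44.33 interest = $1,572.93; pay $258.00 → $1,314.93
Installment 5: $1,314.93 +$38.13 interest = $1,353.06; pay $258.00 → $1,095.06
Installment 6: $1,095.06 +$31.76 interest = $1,126.82; pay $258.00 → $868.82
Installment 7: $868.82 +$25.20 interest = $894.02; pay $258.00 → $636.02
Installment 8: $636.02 +$18.44 interest = $654.46; pay $258.00 → $396.46
Installment 9: $396.46 +$11.50 interest = $407.96; pay $258.00 → $149.96
Installment 10: $149.96 +$4.35 interest = $154.31; pay $154.31 → $0.00

$154.31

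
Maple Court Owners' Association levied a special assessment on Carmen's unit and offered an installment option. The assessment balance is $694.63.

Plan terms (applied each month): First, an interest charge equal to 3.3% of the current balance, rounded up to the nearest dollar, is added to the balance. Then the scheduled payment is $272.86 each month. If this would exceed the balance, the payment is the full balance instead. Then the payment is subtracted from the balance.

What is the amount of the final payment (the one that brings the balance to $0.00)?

Month 1: $694.63 +$23.00 interest = $717.63; pay $272.86 → $444.77
Month 2: $444.77 +$15.00 interest = $459.77; pay $272.86 → $186.91
Month 3: $186.91 +$7.00 interest = $193.91; pay $193.91 → $0.00

$193.91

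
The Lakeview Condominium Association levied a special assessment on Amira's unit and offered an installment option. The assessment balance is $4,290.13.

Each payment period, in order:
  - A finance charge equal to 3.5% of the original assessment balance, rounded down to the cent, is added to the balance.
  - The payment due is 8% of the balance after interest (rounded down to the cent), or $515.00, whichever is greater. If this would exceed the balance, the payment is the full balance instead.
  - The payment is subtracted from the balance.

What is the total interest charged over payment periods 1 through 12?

Payment period 1: opening $4,290.13; interest $150.15 → $4,440.28; payment $515.00; balance $3,925.28
Payment period 2: opening $3,925.28; interest $150.15 → $4,075.43; payment $515.00; balance $3,560.43
Payment period 3: opening $3,560.43; interest $150.15 → $3,710.58; payment $515.00; balance $3,195.58
Payment period 4: opening $3,195.58; interest $150.15 → $3,345.73; payment $515.00; balance $2,830.73
Payment period 5: opening $2,830.73; interest $150.15 → $2,980.88; payment $515.00; balance $2,465.88
Payment period 6: opening $2,465.88; interest $150.15 → $2,616.03; payment $515.00; balance $2,101.03
Payment period 7: opening $2,101.03; interest $150.15 → $2,251.18; payment $515.00; balance $1,736.18
Payment period 8: opening $1,736.18; interest $150.15 → $1,886.33; payment $515.00; balance $1,371.33
Payment period 9: opening $1,371.33; interest $150.15 → $1,521.48; payment $515.00; balance $1,006.48
Payment period 10: opening $1,006.48; interest $150.15 → $1,156.63; payment $515.00; balance $641.63
Payment period 11: opening $641.63; interest $150.15 → $791.78; payment $515.00; balance $276.78
Payment period 12: opening $276.78; interest $150.15 → $426.93; payment $426.93; balance $0.00
Total interest: $150.15 + $150.15 + $150.15 + $150.15 + $150.15 + $150.15 + $150.15 + $150.15 + $150.15 + $150.15 + $150.15 + $150.15 = $1,801.80

$1,801.80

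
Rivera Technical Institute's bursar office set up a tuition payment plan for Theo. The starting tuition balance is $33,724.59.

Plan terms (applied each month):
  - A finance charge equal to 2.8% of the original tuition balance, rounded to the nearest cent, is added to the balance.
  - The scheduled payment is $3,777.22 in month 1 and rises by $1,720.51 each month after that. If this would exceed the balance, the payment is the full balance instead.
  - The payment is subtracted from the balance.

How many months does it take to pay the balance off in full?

Month 1: $33,724.59 +$944.29 interest = $34,668.88; pay $3,777.22 → $30,891.66
Month 2: $30,891.66 +$944.29 interest = $31,835.95; pay $5,497.73 → $26,338.22
Month 3: $26,338.22 +$944.29 interest = $27,282.51; pay $7,218.24 → $20,064.27
Month 4: $20,064.27 +$944.29 interest = $21,008.56; pay $8,938.75 → $12,069.81
Month 5: $12,069.81 +$944.29 interest = $13,014.10; pay $10,659.26 → $2,354.84
Month 6: $2,354.84 +$944.29 interest = $3,299.13; pay $3,299.13 → $0.00
Balance reaches $0.00 in month 6.

6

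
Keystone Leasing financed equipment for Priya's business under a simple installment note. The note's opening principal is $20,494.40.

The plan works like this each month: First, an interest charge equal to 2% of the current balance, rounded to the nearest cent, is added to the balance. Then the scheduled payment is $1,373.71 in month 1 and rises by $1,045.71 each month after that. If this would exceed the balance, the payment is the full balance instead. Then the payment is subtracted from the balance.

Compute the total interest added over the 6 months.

Month 1: opening $20,494.40; interest $409.89 → $20,904.29; payment $1,373.71; balance $19,530.58
Month 2: opening $19,530.58; interest $390.61 → $19,921.19; payment $2,419.42; balance $17,501.77
Month 3: opening $17,501.77; interest $350.04 → $17,851.81; payment $3,465.13; balance $14,386.68
Month 4: opening $14,386.68; interest $287.73 → $14,674.41; payment $4,510.84; balance $10,163.57
Month 5: opening $10,163.57; interest $203.27 → $10,366.84; payment $5,556.55; balance $4,810.29
Month 6: opening $4,810.29; interest $96.21 → $4,906.50; payment $4,906.50; balance $0.00
Total interest: $409.89 + $390.61 + $350.04 + $287.73 + $203.27 + $96.21 = $1,737.75

$1,737.75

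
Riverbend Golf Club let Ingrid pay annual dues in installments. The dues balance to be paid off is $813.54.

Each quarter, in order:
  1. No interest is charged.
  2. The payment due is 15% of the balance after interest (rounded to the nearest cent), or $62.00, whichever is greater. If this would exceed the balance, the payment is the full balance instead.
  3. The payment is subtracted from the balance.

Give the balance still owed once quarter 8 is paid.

Quarter 1: $813.54 − $122.03 → $691.51
Quarter 2: $691.51 − $103.73 → $587.78
Quarter 3: $587.78 − $88.17 → $499.61
Quarter 4: $499.61 − $74.94 → $424.67
Quarter 5: $424.67 − $63.70 → $360.97
Quarter 6: $360.97 − $62.00 → $298.97
Quarter 7: $298.97 − $62.00 → $236.97
Quarter 8: $236.97 − $62.00 → $174.97

$174.97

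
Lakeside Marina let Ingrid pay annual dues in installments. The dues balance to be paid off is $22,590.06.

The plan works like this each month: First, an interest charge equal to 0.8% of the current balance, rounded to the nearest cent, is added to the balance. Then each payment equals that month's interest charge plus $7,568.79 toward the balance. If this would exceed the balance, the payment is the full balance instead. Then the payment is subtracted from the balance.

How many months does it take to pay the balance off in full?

# | Opening | Interest | Payment | End bal
1 | $22,590.06 | $180.72 | $7,749.51 | $15,021.27
2 | $15,021.27 | $120.17 | $7,688.96 | $7,452.48
3 | $7,452.48 | $59.62 | $7,512.10 | $0.00
Balance reaches $0.00 in month 3.

3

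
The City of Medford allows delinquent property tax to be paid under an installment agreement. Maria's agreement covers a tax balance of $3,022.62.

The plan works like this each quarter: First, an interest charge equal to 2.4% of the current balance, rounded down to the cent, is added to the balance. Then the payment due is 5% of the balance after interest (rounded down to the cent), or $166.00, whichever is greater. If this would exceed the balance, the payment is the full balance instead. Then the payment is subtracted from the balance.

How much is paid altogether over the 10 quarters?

$1,660.00

Quarter 1: $3,022.62 +$72.54 interest = $3,095.16; pay $166.00 → $2,929.16
Quarter 2: $2,929.16 +$70.29 interest = $2,999.45; pay $166.00 → $2,833.45
Quarter 3: $2,833.45 +$68.00 interest = $2,901.45; pay $166.00 → $2,735.45
Quarter 4: $2,735.45 +$65.65 interest = $2,801.10; pay $166.00 → $2,635.10
Quarter 5: $2,635.10 +$63.24 interest = $2,698.34; pay $166.00 → $2,532.34
Quarter 6: $2,532.34 +$60.77 interest = $2,593.11; pay $166.00 → $2,427.11
Quarter 7: $2,427.11 +$58.25 interest = $2,485.36; pay $166.00 → $2,319.36
Quarter 8: $2,319.36 +$55.66 interest = $2,375.02; pay $166.00 → $2,209.02
Quarter 9: $2,209.02 +$53.01 interest = $2,262.03; pay $166.00 → $2,096.03
Quarter 10: $2,096.03 +$50.30 interest = $2,146.33; pay $166.00 → $1,980.33
Total paid: $1,660.00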